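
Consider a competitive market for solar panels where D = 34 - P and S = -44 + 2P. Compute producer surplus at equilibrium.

Equilibrium: 34 - P = -44 + 2P gives P* = 26, Q* = 8.
Supply starts at P = 22 (where S = 0).
PS = ½(26 − 22)(8) = 16.

Producer surplus = 16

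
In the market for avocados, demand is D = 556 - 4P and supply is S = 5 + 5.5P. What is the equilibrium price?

P* = 58

Set D = S: 556 - 4P = 5 + 5.5P.
551 = 9.5P, so P* = 58.
Q* = 556 − 4(58) = 324.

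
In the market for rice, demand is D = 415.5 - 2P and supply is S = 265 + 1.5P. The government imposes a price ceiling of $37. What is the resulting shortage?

Shortage = 21

Equilibrium price would be P* = 43, so the ceiling at 37 binds.
At P = 37: D = 415.5 − 2(37) = 341.5, S = 265 + 1.5(37) = 320.5.
Shortage = 341.5 − 320.5 = 21.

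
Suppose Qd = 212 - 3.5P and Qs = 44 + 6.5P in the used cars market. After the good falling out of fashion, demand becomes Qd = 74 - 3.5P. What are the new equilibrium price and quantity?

Original equilibrium: P* = 16.8, Q* = 153.2.
New equilibrium: 74 - 3.5P = 44 + 6.5P, so 30 = 10P and P' = 3; Q' = 74 − 3.5(3) = 63.5.

P' = 3, Q' = 63.5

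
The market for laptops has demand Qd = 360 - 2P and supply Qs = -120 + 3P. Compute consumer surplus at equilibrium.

Equilibrium: 360 - 2P = -120 + 3P gives P* = 96, Q* = 168.
Demand choke price (Qd = 0): P = 180.
CS = ½(180 − 96)(168) = 7056.

Consumer surplus = 7056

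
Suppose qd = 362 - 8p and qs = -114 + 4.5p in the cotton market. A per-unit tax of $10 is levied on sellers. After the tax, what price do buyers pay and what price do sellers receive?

Buyers pay $41.68, sellers receive $31.68

Pre-tax equilibrium: p* = 38.08, q* = 57.36.
Tax on sellers shifts supply to qs = -114 + 4.5(p − 10) = -159 + 4.5p.
362 - 8p = -159 + 4.5p gives buyer price pb = 41.68; sellers receive ps = 41.68 − 10 = 31.68.
New quantity: q = 362 − 8(41.68) = 28.56.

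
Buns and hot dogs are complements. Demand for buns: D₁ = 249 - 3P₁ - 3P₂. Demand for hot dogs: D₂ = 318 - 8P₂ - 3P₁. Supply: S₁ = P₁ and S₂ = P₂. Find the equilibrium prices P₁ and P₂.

P₁ = 143/3, P₂ = 175/9

Market 1: 249 - 3P₁ - 3P₂ = P₁ → 4P₁ + 3P₂ = 249.
Market 2: 9P₂ + 3P₁ = 318.
Eliminating P₂: 9×(1) − 3×(2) gives 27P₁ = 1287, so P₁ = 143/3.
Back-substitute into (2): P₂ = (318 − 3×143/3) / 9 = 175/9.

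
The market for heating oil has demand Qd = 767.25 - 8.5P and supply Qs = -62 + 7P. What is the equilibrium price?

P* = 53.5

Set Qd = Qs: 767.25 - 8.5P = -62 + 7P.
829.25 = 15.5P, so P* = 53.5.
Q* = 767.25 − 8.5(53.5) = 312.5.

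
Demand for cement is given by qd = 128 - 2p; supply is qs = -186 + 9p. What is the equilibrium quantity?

q* = 780/11

Set qd = qs: 128 - 2p = -186 + 9p.
314 = 11p, so p* = 314/11.
q* = 128 − 2(314/11) = 780/11.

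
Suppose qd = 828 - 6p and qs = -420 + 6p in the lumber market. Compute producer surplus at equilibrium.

Producer surplus = 3468

Equilibrium: 828 - 6p = -420 + 6p gives p* = 104, q* = 204.
Supply starts at p = 70 (where qs = 0).
PS = ½(104 − 70)(204) = 3468.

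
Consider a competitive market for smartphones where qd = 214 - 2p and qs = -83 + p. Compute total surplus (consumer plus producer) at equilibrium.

Total surplus = 192

Equilibrium: 214 - 2p = -83 + p gives p* = 99, q* = 16.
Demand choke price: p = 107; supply starts at p = 83.
CS = ½(107 − 99)(16) = 64; PS = ½(99 − 83)(16) = 128.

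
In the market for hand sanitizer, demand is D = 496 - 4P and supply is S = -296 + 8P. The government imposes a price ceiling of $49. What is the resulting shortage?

Shortage = 204

Equilibrium price would be P* = 66, so the ceiling at 49 binds.
At P = 49: D = 496 − 4(49) = 300, S = -296 + 8(49) = 96.
Shortage = 300 − 96 = 204.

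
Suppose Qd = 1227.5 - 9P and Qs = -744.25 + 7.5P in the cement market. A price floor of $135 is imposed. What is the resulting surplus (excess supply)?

Equilibrium price would be P* = 119.5, so the floor at 135 binds.
At P = 135: Qd = 12.5, Qs = 268.25.
Surplus = 268.25 − 12.5 = 255.75.

Surplus = 255.75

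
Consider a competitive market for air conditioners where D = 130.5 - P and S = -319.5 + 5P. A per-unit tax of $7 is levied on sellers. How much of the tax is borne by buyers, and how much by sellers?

Buyers bear 35/6, sellers bear 7/6

Pre-tax equilibrium: P* = 75, Q* = 55.5.
Tax on sellers shifts supply to S = -319.5 + 5(P − 7) = -354.5 + 5P.
130.5 - P = -354.5 + 5P gives buyer price Pb = 485/6; sellers receive Ps = 485/6 − 7 = 443/6.
New quantity: Q = 130.5 − 1(485/6) = 149/3.
Buyer burden = 485/6 − 75 = 35/6; seller burden = 75 − 443/6 = 7/6.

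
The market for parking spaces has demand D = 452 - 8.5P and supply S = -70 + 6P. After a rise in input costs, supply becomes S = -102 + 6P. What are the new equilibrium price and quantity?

P' = 1108/29, Q' = 3690/29

Original equilibrium: P* = 36, Q* = 146.
New equilibrium: 452 - 8.5P = -102 + 6P, so 554 = 14.5P and P' = 1108/29; Q' = 452 − 8.5(1108/29) = 3690/29.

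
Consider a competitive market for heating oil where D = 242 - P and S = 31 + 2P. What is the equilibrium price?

Set D = S: 242 - P = 31 + 2P.
211 = 3P, so P* = 211/3.
Q* = 242 − 1(211/3) = 515/3.

P* = 211/3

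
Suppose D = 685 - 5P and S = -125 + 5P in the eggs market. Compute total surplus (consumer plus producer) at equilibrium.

Total surplus = 15680

Equilibrium: 685 - 5P = -125 + 5P gives P* = 81, Q* = 280.
Demand choke price: P = 137; supply starts at P = 25.
CS = ½(137 − 81)(280) = 7840; PS = ½(81 − 25)(280) = 7840.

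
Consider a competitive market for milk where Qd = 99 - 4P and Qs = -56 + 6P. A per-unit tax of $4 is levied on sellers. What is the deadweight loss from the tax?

Deadweight loss = 19.2

Pre-tax equilibrium: P* = 15.5, Q* = 37.
Tax on sellers shifts supply to Qs = -56 + 6(P − 4) = -80 + 6P.
99 - 4P = -80 + 6P gives buyer price Pb = 17.9; sellers receive Ps = 17.9 − 4 = 13.9.
New quantity: Q = 99 − 4(17.9) = 27.4.
DWL = ½ × 4 × (37 − 27.4) = 19.2.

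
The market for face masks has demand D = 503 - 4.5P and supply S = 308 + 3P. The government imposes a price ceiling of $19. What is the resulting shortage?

Shortage = 52.5

Equilibrium price would be P* = 26, so the ceiling at 19 binds.
At P = 19: D = 503 − 4.5(19) = 417.5, S = 308 + 3(19) = 365.
Shortage = 417.5 − 365 = 52.5.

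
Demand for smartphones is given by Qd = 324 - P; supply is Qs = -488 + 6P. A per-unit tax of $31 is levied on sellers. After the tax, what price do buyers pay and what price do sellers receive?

Buyers pay 998/7, sellers receive 781/7

Pre-tax equilibrium: P* = 116, Q* = 208.
Tax on sellers shifts supply to Qs = -488 + 6(P − 31) = -674 + 6P.
324 - P = -674 + 6P gives buyer price Pb = 998/7; sellers receive Ps = 998/7 − 31 = 781/7.
New quantity: Q = 324 − 1(998/7) = 1270/7.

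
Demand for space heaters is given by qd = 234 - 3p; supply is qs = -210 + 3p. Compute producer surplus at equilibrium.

Producer surplus = 24

Equilibrium: 234 - 3p = -210 + 3p gives p* = 74, q* = 12.
Supply starts at p = 70 (where qs = 0).
PS = ½(74 − 70)(12) = 24.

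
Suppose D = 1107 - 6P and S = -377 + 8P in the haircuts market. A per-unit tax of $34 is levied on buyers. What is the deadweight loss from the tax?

Deadweight loss = 13872/7

Pre-tax equilibrium: P* = 106, Q* = 471.
Tax on buyers shifts demand to D = 1107 − 6(P + 34) = 903 - 6P.
903 - 6P = -377 + 8P gives seller price Ps = 640/7; buyers pay Pb = 640/7 + 34 = 878/7.
New quantity: Q = 1107 − 6(878/7) = 2481/7.
DWL = ½ × 34 × (471 − 2481/7) = 13872/7.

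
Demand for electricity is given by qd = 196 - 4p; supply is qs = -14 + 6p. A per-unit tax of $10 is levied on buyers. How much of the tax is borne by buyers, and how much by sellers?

Pre-tax equilibrium: p* = 21, q* = 112.
Tax on buyers shifts demand to qd = 196 − 4(p + 10) = 156 - 4p.
156 - 4p = -14 + 6p gives seller price ps = 17; buyers pay pb = 17 + 10 = 27.
New quantity: q = 196 − 4(27) = 88.
Buyer burden = 27 − 21 = 6; seller burden = 21 − 17 = 4.

Buyers bear $6, sellers bear $4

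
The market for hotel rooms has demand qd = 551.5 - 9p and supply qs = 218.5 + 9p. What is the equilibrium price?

p* = 18.5

Set qd = qs: 551.5 - 9p = 218.5 + 9p.
333 = 18p, so p* = 18.5.
q* = 551.5 − 9(18.5) = 385.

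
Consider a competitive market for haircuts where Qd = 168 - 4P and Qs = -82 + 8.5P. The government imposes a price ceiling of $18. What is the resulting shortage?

Shortage = 25

Equilibrium price would be P* = 20, so the ceiling at 18 binds.
At P = 18: Qd = 168 − 4(18) = 96, Qs = -82 + 8.5(18) = 71.
Shortage = 96 − 71 = 25.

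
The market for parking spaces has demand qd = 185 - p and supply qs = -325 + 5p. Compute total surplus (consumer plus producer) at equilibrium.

Equilibrium: 185 - p = -325 + 5p gives p* = 85, q* = 100.
Demand choke price: p = 185; supply starts at p = 65.
CS = ½(185 − 85)(100) = 5000; PS = ½(85 − 65)(100) = 1000.

Total surplus = 6000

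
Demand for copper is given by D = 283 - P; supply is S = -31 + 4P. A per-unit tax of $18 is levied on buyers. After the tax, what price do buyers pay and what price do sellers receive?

Pre-tax equilibrium: P* = 62.8, Q* = 220.2.
Tax on buyers shifts demand to D = 283 − 1(P + 18) = 265 - P.
265 - P = -31 + 4P gives seller price Ps = 59.2; buyers pay Pb = 59.2 + 18 = 77.2.
New quantity: Q = 283 − 1(77.2) = 205.8.

Buyers pay $77.2, sellers receive $59.2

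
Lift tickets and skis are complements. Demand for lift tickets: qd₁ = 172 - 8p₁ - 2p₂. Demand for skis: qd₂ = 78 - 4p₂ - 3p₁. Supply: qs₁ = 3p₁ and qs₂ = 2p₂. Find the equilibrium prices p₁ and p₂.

p₁ = 14.6, p₂ = 5.7

Market 1: 172 - 8p₁ - 2p₂ = 3p₁ → 11p₁ + 2p₂ = 172.
Market 2: 6p₂ + 3p₁ = 78.
Eliminating p₂: 6×(1) − 2×(2) gives 60p₁ = 876, so p₁ = 14.6.
Back-substitute into (2): p₂ = (78 − 3×14.6) / 6 = 5.7.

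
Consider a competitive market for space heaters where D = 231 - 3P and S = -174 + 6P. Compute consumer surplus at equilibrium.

Equilibrium: 231 - 3P = -174 + 6P gives P* = 45, Q* = 96.
Demand choke price (D = 0): P = 77.
CS = ½(77 − 45)(96) = 1536.

Consumer surplus = 1536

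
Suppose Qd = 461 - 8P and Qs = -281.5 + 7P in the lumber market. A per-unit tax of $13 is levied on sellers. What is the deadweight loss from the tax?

Pre-tax equilibrium: P* = 49.5, Q* = 65.
Tax on sellers shifts supply to Qs = -281.5 + 7(P − 13) = -372.5 + 7P.
461 - 8P = -372.5 + 7P gives buyer price Pb = 1667/30; sellers receive Ps = 1667/30 − 13 = 1277/30.
New quantity: Q = 461 − 8(1667/30) = 247/15.
DWL = ½ × 13 × (65 − 247/15) = 4732/15.

Deadweight loss = 4732/15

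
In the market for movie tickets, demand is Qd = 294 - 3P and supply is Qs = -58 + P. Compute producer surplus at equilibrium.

Equilibrium: 294 - 3P = -58 + P gives P* = 88, Q* = 30.
Supply starts at P = 58 (where Qs = 0).
PS = ½(88 − 58)(30) = 450.

Producer surplus = 450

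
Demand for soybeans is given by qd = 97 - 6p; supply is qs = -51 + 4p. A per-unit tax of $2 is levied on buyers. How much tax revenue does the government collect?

Tax revenue = 6.8

Pre-tax equilibrium: p* = 14.8, q* = 8.2.
Tax on buyers shifts demand to qd = 97 − 6(p + 2) = 85 - 6p.
85 - 6p = -51 + 4p gives seller price ps = 13.6; buyers pay pb = 13.6 + 2 = 15.6.
New quantity: q = 97 − 6(15.6) = 3.4.
Revenue = 2 × 3.4 = 6.8.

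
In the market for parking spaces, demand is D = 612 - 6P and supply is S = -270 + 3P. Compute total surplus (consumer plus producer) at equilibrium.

Equilibrium: 612 - 6P = -270 + 3P gives P* = 98, Q* = 24.
Demand choke price: P = 102; supply starts at P = 90.
CS = ½(102 − 98)(24) = 48; PS = ½(98 − 90)(24) = 96.

Total surplus = 144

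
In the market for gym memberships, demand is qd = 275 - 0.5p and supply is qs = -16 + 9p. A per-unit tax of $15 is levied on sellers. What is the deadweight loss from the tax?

Pre-tax equilibrium: p* = 582/19, q* = 4934/19.
Tax on sellers shifts supply to qs = -16 + 9(p − 15) = -151 + 9p.
275 - 0.5p = -151 + 9p gives buyer price pb = 852/19; sellers receive ps = 852/19 − 15 = 567/19.
New quantity: q = 275 − 0.5(852/19) = 4799/19.
DWL = ½ × 15 × (4934/19 − 4799/19) = 2025/38.

Deadweight loss = 2025/38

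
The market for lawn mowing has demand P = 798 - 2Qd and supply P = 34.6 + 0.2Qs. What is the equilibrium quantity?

Set the two price expressions equal: 798 - 2Q = 34.6 + 0.2Q.
763.4 = 2.2Q, so Q* = 347.
P* = 798 − (2)(347) = 104.

Q* = 347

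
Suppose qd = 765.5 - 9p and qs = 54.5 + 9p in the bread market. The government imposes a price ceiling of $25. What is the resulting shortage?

Shortage = 261

Equilibrium price would be p* = 39.5, so the ceiling at 25 binds.
At p = 25: qd = 765.5 − 9(25) = 540.5, qs = 54.5 + 9(25) = 279.5.
Shortage = 540.5 − 279.5 = 261.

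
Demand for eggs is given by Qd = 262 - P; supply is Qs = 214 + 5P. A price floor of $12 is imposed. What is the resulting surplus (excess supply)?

Surplus = 24

Equilibrium price would be P* = 8, so the floor at 12 binds.
At P = 12: Qd = 250, Qs = 274.
Surplus = 274 − 250 = 24.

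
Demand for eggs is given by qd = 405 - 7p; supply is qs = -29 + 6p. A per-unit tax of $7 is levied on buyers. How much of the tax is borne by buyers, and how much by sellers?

Buyers bear 42/13, sellers bear 49/13

Pre-tax equilibrium: p* = 434/13, q* = 2227/13.
Tax on buyers shifts demand to qd = 405 − 7(p + 7) = 356 - 7p.
356 - 7p = -29 + 6p gives seller price ps = 385/13; buyers pay pb = 385/13 + 7 = 476/13.
New quantity: q = 405 − 7(476/13) = 1933/13.
Buyer burden = 476/13 − 434/13 = 42/13; seller burden = 434/13 − 385/13 = 49/13.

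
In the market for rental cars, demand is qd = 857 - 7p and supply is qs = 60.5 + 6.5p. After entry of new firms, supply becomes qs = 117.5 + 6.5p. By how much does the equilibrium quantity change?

Δq = 266/9

Original equilibrium: p* = 59, q* = 444.
New equilibrium: 857 - 7p = 117.5 + 6.5p, so 739.5 = 13.5p and p' = 493/9; q' = 857 − 7(493/9) = 4262/9.
Change in quantity: 4262/9 − 444 = 266/9.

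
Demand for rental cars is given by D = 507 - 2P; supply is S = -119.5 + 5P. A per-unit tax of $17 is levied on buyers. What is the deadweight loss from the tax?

Deadweight loss = 1445/7

Pre-tax equilibrium: P* = 89.5, Q* = 328.
Tax on buyers shifts demand to D = 507 − 2(P + 17) = 473 - 2P.
473 - 2P = -119.5 + 5P gives seller price Ps = 1185/14; buyers pay Pb = 1185/14 + 17 = 1423/14.
New quantity: Q = 507 − 2(1423/14) = 2126/7.
DWL = ½ × 17 × (328 − 2126/7) = 1445/7.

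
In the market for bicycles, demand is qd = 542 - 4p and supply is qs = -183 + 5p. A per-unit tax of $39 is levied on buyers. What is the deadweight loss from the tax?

Pre-tax equilibrium: p* = 725/9, q* = 1978/9.
Tax on buyers shifts demand to qd = 542 − 4(p + 39) = 386 - 4p.
386 - 4p = -183 + 5p gives seller price ps = 569/9; buyers pay pb = 569/9 + 39 = 920/9.
New quantity: q = 542 − 4(920/9) = 1198/9.
DWL = ½ × 39 × (1978/9 − 1198/9) = 1690.

Deadweight loss = 1690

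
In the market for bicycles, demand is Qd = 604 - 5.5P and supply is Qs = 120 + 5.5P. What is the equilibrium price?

P* = 44

Set Qd = Qs: 604 - 5.5P = 120 + 5.5P.
484 = 11P, so P* = 44.
Q* = 604 − 5.5(44) = 362.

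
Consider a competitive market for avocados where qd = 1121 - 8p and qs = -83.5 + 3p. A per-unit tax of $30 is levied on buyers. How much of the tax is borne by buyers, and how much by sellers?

Buyers bear 90/11, sellers bear 240/11

Pre-tax equilibrium: p* = 109.5, q* = 245.
Tax on buyers shifts demand to qd = 1121 − 8(p + 30) = 881 - 8p.
881 - 8p = -83.5 + 3p gives seller price ps = 1929/22; buyers pay pb = 1929/22 + 30 = 2589/22.
New quantity: q = 1121 − 8(2589/22) = 1975/11.
Buyer burden = 2589/22 − 109.5 = 90/11; seller burden = 109.5 − 1929/22 = 240/11.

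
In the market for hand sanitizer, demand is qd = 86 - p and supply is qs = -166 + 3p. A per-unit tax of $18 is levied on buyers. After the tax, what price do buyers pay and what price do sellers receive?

Buyers pay $76.5, sellers receive $58.5

Pre-tax equilibrium: p* = 63, q* = 23.
Tax on buyers shifts demand to qd = 86 − 1(p + 18) = 68 - p.
68 - p = -166 + 3p gives seller price ps = 58.5; buyers pay pb = 58.5 + 18 = 76.5.
New quantity: q = 86 − 1(76.5) = 9.5.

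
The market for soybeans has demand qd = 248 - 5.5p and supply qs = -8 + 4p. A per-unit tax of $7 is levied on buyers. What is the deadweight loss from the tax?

Pre-tax equilibrium: p* = 512/19, q* = 1896/19.
Tax on buyers shifts demand to qd = 248 − 5.5(p + 7) = 209.5 - 5.5p.
209.5 - 5.5p = -8 + 4p gives seller price ps = 435/19; buyers pay pb = 435/19 + 7 = 568/19.
New quantity: q = 248 − 5.5(568/19) = 1588/19.
DWL = ½ × 7 × (1896/19 − 1588/19) = 1078/19.

Deadweight loss = 1078/19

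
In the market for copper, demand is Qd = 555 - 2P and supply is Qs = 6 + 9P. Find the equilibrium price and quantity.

Set Qd = Qs: 555 - 2P = 6 + 9P.
549 = 11P, so P* = 549/11.
Q* = 555 − 2(549/11) = 5007/11.

P* = 549/11, Q* = 5007/11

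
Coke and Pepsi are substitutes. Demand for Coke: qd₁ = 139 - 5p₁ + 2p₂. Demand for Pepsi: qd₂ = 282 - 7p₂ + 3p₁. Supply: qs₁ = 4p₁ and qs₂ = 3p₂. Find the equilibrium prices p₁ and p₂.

Market 1: 139 - 5p₁ + 2p₂ = 4p₁ → 9p₁ - 2p₂ = 139.
Market 2: 10p₂ - 3p₁ = 282.
Eliminating p₂: 10×(1) + 2×(2) gives 84p₁ = 1954, so p₁ = 977/42.
Back-substitute into (2): p₂ = (282 + 3×977/42) / 10 = 985/28.

p₁ = 977/42, p₂ = 985/28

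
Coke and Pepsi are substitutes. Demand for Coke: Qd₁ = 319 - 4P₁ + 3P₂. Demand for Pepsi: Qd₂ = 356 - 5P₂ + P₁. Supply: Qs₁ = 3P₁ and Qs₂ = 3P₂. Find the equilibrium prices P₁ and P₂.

Market 1: 319 - 4P₁ + 3P₂ = 3P₁ → 7P₁ - 3P₂ = 319.
Market 2: 8P₂ - P₁ = 356.
Eliminating P₂: 8×(1) + 3×(2) gives 53P₁ = 3620, so P₁ = 3620/53.
Back-substitute into (2): P₂ = (356 + 1×3620/53) / 8 = 2811/53.

P₁ = 3620/53, P₂ = 2811/53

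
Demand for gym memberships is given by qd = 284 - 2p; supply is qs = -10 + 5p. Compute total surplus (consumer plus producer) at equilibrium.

Total surplus = 14000

Equilibrium: 284 - 2p = -10 + 5p gives p* = 42, q* = 200.
Demand choke price: p = 142; supply starts at p = 2.
CS = ½(142 − 42)(200) = 10000; PS = ½(42 − 2)(200) = 4000.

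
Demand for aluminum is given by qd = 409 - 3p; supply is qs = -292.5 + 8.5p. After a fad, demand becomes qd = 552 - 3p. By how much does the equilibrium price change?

Δp = 286/23

Original equilibrium: p* = 61, q* = 226.
New equilibrium: 552 - 3p = -292.5 + 8.5p, so 844.5 = 11.5p and p' = 1689/23; q' = 552 − 3(1689/23) = 7629/23.
Change in price: 1689/23 − 61 = 286/23.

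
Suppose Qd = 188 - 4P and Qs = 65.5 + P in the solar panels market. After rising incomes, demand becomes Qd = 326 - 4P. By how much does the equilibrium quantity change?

Original equilibrium: P* = 24.5, Q* = 90.
New equilibrium: 326 - 4P = 65.5 + P, so 260.5 = 5P and P' = 52.1; Q' = 326 − 4(52.1) = 117.6.
Change in quantity: 117.6 − 90 = 27.6.

ΔQ = 27.6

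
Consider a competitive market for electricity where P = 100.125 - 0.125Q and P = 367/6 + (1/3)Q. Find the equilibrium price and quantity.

P* = 89.5, Q* = 85

Set the two price expressions equal: 100.125 - 0.125Q = 367/6 + (1/3)Q.
935/24 = (11/24)Q, so Q* = 85.
P* = 100.125 − (0.125)(85) = 89.5.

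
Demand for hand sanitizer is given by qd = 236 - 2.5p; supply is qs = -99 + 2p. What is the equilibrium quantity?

q* = 449/9

Set qd = qs: 236 - 2.5p = -99 + 2p.
335 = 4.5p, so p* = 670/9.
q* = 236 − 2.5(670/9) = 449/9.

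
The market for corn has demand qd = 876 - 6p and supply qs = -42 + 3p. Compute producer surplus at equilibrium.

Producer surplus = 11616

Equilibrium: 876 - 6p = -42 + 3p gives p* = 102, q* = 264.
Supply starts at p = 14 (where qs = 0).
PS = ½(102 − 14)(264) = 11616.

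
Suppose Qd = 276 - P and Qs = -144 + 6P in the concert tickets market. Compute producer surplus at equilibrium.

Equilibrium: 276 - P = -144 + 6P gives P* = 60, Q* = 216.
Supply starts at P = 24 (where Qs = 0).
PS = ½(60 − 24)(216) = 3888.

Producer surplus = 3888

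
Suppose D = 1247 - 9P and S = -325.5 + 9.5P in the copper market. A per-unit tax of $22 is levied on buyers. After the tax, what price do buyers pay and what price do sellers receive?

Buyers pay 3563/37, sellers receive 2749/37

Pre-tax equilibrium: P* = 85, Q* = 482.
Tax on buyers shifts demand to D = 1247 − 9(P + 22) = 1049 - 9P.
1049 - 9P = -325.5 + 9.5P gives seller price Ps = 2749/37; buyers pay Pb = 2749/37 + 22 = 3563/37.
New quantity: Q = 1247 − 9(3563/37) = 14072/37.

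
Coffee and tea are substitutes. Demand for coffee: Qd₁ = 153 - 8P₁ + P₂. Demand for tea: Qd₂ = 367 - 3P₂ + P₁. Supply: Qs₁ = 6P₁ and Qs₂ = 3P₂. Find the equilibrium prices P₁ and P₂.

P₁ = 1285/83, P₂ = 5291/83

Market 1: 153 - 8P₁ + P₂ = 6P₁ → 14P₁ - P₂ = 153.
Market 2: 6P₂ - P₁ = 367.
Eliminating P₂: 6×(1) + 1×(2) gives 83P₁ = 1285, so P₁ = 1285/83.
Back-substitute into (2): P₂ = (367 + 1×1285/83) / 6 = 5291/83.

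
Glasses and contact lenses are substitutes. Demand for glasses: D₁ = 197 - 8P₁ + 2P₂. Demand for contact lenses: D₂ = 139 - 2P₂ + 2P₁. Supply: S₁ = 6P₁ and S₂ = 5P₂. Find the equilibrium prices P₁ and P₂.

Market 1: 197 - 8P₁ + 2P₂ = 6P₁ → 14P₁ - 2P₂ = 197.
Market 2: 7P₂ - 2P₁ = 139.
Eliminating P₂: 7×(1) + 2×(2) gives 94P₁ = 1657, so P₁ = 1657/94.
Back-substitute into (2): P₂ = (139 + 2×1657/94) / 7 = 1170/47.

P₁ = 1657/94, P₂ = 1170/47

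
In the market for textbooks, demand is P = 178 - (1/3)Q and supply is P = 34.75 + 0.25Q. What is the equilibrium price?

Set the two price expressions equal: 178 - (1/3)Q = 34.75 + 0.25Q.
143.25 = (7/12)Q, so Q* = 1719/7.
P* = 178 − (1/3)(1719/7) = 673/7.

P* = 673/7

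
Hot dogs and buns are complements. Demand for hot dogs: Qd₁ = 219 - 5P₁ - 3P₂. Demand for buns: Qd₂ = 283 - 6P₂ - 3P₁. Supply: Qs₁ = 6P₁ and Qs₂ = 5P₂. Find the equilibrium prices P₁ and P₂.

P₁ = 195/14, P₂ = 307/14

Market 1: 219 - 5P₁ - 3P₂ = 6P₁ → 11P₁ + 3P₂ = 219.
Market 2: 11P₂ + 3P₁ = 283.
Eliminating P₂: 11×(1) − 3×(2) gives 112P₁ = 1560, so P₁ = 195/14.
Back-substitute into (2): P₂ = (283 − 3×195/14) / 11 = 307/14.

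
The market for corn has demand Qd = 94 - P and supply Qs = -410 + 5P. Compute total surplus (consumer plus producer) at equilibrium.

Equilibrium: 94 - P = -410 + 5P gives P* = 84, Q* = 10.
Demand choke price: P = 94; supply starts at P = 82.
CS = ½(94 − 84)(10) = 50; PS = ½(84 − 82)(10) = 10.

Total surplus = 60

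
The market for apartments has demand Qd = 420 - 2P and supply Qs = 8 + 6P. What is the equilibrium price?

P* = 51.5

Set Qd = Qs: 420 - 2P = 8 + 6P.
412 = 8P, so P* = 51.5.
Q* = 420 − 2(51.5) = 317.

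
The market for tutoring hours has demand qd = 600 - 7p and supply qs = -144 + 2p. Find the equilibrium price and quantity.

p* = 248/3, q* = 64/3

Set qd = qs: 600 - 7p = -144 + 2p.
744 = 9p, so p* = 248/3.
q* = 600 − 7(248/3) = 64/3.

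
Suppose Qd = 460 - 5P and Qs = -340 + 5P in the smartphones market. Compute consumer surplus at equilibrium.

Equilibrium: 460 - 5P = -340 + 5P gives P* = 80, Q* = 60.
Demand choke price (Qd = 0): P = 92.
CS = ½(92 − 80)(60) = 360.

Consumer surplus = 360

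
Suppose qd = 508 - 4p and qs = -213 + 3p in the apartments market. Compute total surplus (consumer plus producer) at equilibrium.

Total surplus = 2688

Equilibrium: 508 - 4p = -213 + 3p gives p* = 103, q* = 96.
Demand choke price: p = 127; supply starts at p = 71.
CS = ½(127 − 103)(96) = 1152; PS = ½(103 − 71)(96) = 1536.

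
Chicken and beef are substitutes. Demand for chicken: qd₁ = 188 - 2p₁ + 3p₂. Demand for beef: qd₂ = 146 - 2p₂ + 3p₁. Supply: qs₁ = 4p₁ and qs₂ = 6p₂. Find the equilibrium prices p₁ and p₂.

Market 1: 188 - 2p₁ + 3p₂ = 4p₁ → 6p₁ - 3p₂ = 188.
Market 2: 8p₂ - 3p₁ = 146.
Eliminating p₂: 8×(1) + 3×(2) gives 39p₁ = 1942, so p₁ = 1942/39.
Back-substitute into (2): p₂ = (146 + 3×1942/39) / 8 = 480/13.

p₁ = 1942/39, p₂ = 480/13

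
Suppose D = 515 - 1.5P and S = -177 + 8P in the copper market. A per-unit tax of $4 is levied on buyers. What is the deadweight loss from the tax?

Deadweight loss = 192/19

Pre-tax equilibrium: P* = 1384/19, Q* = 7709/19.
Tax on buyers shifts demand to D = 515 − 1.5(P + 4) = 509 - 1.5P.
509 - 1.5P = -177 + 8P gives seller price Ps = 1372/19; buyers pay Pb = 1372/19 + 4 = 1448/19.
New quantity: Q = 515 − 1.5(1448/19) = 7613/19.
DWL = ½ × 4 × (7709/19 − 7613/19) = 192/19.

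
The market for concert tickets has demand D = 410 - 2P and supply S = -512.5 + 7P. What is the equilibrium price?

Set D = S: 410 - 2P = -512.5 + 7P.
922.5 = 9P, so P* = 102.5.
Q* = 410 − 2(102.5) = 205.

P* = 102.5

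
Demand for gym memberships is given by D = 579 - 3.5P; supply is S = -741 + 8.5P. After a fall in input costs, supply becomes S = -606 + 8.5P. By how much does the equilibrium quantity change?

Original equilibrium: P* = 110, Q* = 194.
New equilibrium: 579 - 3.5P = -606 + 8.5P, so 1185 = 12P and P' = 98.75; Q' = 579 − 3.5(98.75) = 233.375.
Change in quantity: 233.375 − 194 = 39.375.

ΔQ = 39.375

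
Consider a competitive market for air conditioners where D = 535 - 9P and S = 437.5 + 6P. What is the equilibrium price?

P* = 6.5

Set D = S: 535 - 9P = 437.5 + 6P.
97.5 = 15P, so P* = 6.5.
Q* = 535 − 9(6.5) = 476.5.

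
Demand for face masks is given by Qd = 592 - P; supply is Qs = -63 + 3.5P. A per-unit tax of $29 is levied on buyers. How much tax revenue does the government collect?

Pre-tax equilibrium: P* = 1310/9, Q* = 4018/9.
Tax on buyers shifts demand to Qd = 592 − 1(P + 29) = 563 - P.
563 - P = -63 + 3.5P gives seller price Ps = 1252/9; buyers pay Pb = 1252/9 + 29 = 1513/9.
New quantity: Q = 592 − 1(1513/9) = 3815/9.
Revenue = 29 × 3815/9 = 110635/9.

Tax revenue = 110635/9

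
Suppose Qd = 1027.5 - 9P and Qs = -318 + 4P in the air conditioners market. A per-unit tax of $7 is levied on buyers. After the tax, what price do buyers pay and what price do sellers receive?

Buyers pay 2747/26, sellers receive 2565/26

Pre-tax equilibrium: P* = 103.5, Q* = 96.
Tax on buyers shifts demand to Qd = 1027.5 − 9(P + 7) = 964.5 - 9P.
964.5 - 9P = -318 + 4P gives seller price Ps = 2565/26; buyers pay Pb = 2565/26 + 7 = 2747/26.
New quantity: Q = 1027.5 − 9(2747/26) = 996/13.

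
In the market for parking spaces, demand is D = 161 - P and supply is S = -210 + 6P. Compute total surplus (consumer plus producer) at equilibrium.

Total surplus = 6804

Equilibrium: 161 - P = -210 + 6P gives P* = 53, Q* = 108.
Demand choke price: P = 161; supply starts at P = 35.
CS = ½(161 − 53)(108) = 5832; PS = ½(53 − 35)(108) = 972.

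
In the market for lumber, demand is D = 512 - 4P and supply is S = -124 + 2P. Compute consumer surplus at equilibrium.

Consumer surplus = 968

Equilibrium: 512 - 4P = -124 + 2P gives P* = 106, Q* = 88.
Demand choke price (D = 0): P = 128.
CS = ½(128 − 106)(88) = 968.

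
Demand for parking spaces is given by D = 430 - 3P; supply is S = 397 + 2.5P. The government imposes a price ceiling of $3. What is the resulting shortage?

Shortage = 16.5

Equilibrium price would be P* = 6, so the ceiling at 3 binds.
At P = 3: D = 430 − 3(3) = 421, S = 397 + 2.5(3) = 404.5.
Shortage = 421 − 404.5 = 16.5.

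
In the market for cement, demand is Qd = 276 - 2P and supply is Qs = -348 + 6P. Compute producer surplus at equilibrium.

Equilibrium: 276 - 2P = -348 + 6P gives P* = 78, Q* = 120.
Supply starts at P = 58 (where Qs = 0).
PS = ½(78 − 58)(120) = 1200.

Producer surplus = 1200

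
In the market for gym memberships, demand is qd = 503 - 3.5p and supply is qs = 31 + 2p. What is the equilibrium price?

p* = 944/11

Set qd = qs: 503 - 3.5p = 31 + 2p.
472 = 5.5p, so p* = 944/11.
q* = 503 − 3.5(944/11) = 2229/11.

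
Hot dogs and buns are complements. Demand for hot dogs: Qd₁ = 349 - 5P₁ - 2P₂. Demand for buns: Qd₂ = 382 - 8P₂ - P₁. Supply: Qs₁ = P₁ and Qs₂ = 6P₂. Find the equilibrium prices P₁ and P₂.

Market 1: 349 - 5P₁ - 2P₂ = P₁ → 6P₁ + 2P₂ = 349.
Market 2: 14P₂ + P₁ = 382.
Eliminating P₂: 14×(1) − 2×(2) gives 82P₁ = 4122, so P₁ = 2061/41.
Back-substitute into (2): P₂ = (382 − 1×2061/41) / 14 = 1943/82.

P₁ = 2061/41, P₂ = 1943/82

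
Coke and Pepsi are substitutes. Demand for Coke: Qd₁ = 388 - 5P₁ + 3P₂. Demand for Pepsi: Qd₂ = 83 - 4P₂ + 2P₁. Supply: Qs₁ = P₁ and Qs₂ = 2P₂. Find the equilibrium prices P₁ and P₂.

Market 1: 388 - 5P₁ + 3P₂ = P₁ → 6P₁ - 3P₂ = 388.
Market 2: 6P₂ - 2P₁ = 83.
Eliminating P₂: 6×(1) + 3×(2) gives 30P₁ = 2577, so P₁ = 85.9.
Back-substitute into (2): P₂ = (83 + 2×85.9) / 6 = 637/15.

P₁ = 85.9, P₂ = 637/15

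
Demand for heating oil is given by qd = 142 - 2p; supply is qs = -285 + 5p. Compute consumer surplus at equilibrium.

Consumer surplus = 100

Equilibrium: 142 - 2p = -285 + 5p gives p* = 61, q* = 20.
Demand choke price (qd = 0): p = 71.
CS = ½(71 − 61)(20) = 100.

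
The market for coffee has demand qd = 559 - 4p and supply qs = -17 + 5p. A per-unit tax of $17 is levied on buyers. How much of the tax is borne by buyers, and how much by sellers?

Buyers bear 85/9, sellers bear 68/9

Pre-tax equilibrium: p* = 64, q* = 303.
Tax on buyers shifts demand to qd = 559 − 4(p + 17) = 491 - 4p.
491 - 4p = -17 + 5p gives seller price ps = 508/9; buyers pay pb = 508/9 + 17 = 661/9.
New quantity: q = 559 − 4(661/9) = 2387/9.
Buyer burden = 661/9 − 64 = 85/9; seller burden = 64 − 508/9 = 68/9.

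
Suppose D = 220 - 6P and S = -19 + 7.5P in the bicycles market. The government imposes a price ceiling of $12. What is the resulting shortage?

Equilibrium price would be P* = 478/27, so the ceiling at 12 binds.
At P = 12: D = 220 − 6(12) = 148, S = -19 + 7.5(12) = 71.
Shortage = 148 − 71 = 77.

Shortage = 77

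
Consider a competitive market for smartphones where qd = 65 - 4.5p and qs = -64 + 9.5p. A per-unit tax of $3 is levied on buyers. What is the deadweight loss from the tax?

Deadweight loss = 1539/112

Pre-tax equilibrium: p* = 129/14, q* = 659/28.
Tax on buyers shifts demand to qd = 65 − 4.5(p + 3) = 51.5 - 4.5p.
51.5 - 4.5p = -64 + 9.5p gives seller price ps = 8.25; buyers pay pb = 8.25 + 3 = 11.25.
New quantity: q = 65 − 4.5(11.25) = 14.375.
DWL = ½ × 3 × (659/28 − 14.375) = 1539/112.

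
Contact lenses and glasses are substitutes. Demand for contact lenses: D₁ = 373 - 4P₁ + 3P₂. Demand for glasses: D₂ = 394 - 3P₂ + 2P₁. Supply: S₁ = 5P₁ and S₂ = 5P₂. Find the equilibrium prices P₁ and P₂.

P₁ = 2083/33, P₂ = 2146/33

Market 1: 373 - 4P₁ + 3P₂ = 5P₁ → 9P₁ - 3P₂ = 373.
Market 2: 8P₂ - 2P₁ = 394.
Eliminating P₂: 8×(1) + 3×(2) gives 66P₁ = 4166, so P₁ = 2083/33.
Back-substitute into (2): P₂ = (394 + 2×2083/33) / 8 = 2146/33.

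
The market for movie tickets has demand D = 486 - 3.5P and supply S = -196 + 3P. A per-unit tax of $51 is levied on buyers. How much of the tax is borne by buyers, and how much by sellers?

Pre-tax equilibrium: P* = 1364/13, Q* = 1544/13.
Tax on buyers shifts demand to D = 486 − 3.5(P + 51) = 307.5 - 3.5P.
307.5 - 3.5P = -196 + 3P gives seller price Ps = 1007/13; buyers pay Pb = 1007/13 + 51 = 1670/13.
New quantity: Q = 486 − 3.5(1670/13) = 473/13.
Buyer burden = 1670/13 − 1364/13 = 306/13; seller burden = 1364/13 − 1007/13 = 357/13.

Buyers bear 306/13, sellers bear 357/13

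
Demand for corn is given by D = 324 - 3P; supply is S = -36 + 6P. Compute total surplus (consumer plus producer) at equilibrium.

Total surplus = 10404

Equilibrium: 324 - 3P = -36 + 6P gives P* = 40, Q* = 204.
Demand choke price: P = 108; supply starts at P = 6.
CS = ½(108 − 40)(204) = 6936; PS = ½(40 − 6)(204) = 3468.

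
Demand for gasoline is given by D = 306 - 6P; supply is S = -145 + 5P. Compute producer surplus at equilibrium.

Producer surplus = 360

Equilibrium: 306 - 6P = -145 + 5P gives P* = 41, Q* = 60.
Supply starts at P = 29 (where S = 0).
PS = ½(41 − 29)(60) = 360.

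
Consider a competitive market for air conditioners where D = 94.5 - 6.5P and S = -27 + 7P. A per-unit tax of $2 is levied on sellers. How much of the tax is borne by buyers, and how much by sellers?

Buyers bear 28/27, sellers bear 26/27

Pre-tax equilibrium: P* = 9, Q* = 36.
Tax on sellers shifts supply to S = -27 + 7(P − 2) = -41 + 7P.
94.5 - 6.5P = -41 + 7P gives buyer price Pb = 271/27; sellers receive Ps = 271/27 − 2 = 217/27.
New quantity: Q = 94.5 − 6.5(271/27) = 790/27.
Buyer burden = 271/27 − 9 = 28/27; seller burden = 9 − 217/27 = 26/27.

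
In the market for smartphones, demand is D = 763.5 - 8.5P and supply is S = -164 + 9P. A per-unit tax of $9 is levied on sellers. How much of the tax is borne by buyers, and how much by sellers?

Buyers bear 162/35, sellers bear 153/35

Pre-tax equilibrium: P* = 53, Q* = 313.
Tax on sellers shifts supply to S = -164 + 9(P − 9) = -245 + 9P.
763.5 - 8.5P = -245 + 9P gives buyer price Pb = 2017/35; sellers receive Ps = 2017/35 − 9 = 1702/35.
New quantity: Q = 763.5 − 8.5(2017/35) = 9578/35.
Buyer burden = 2017/35 − 53 = 162/35; seller burden = 53 − 1702/35 = 153/35.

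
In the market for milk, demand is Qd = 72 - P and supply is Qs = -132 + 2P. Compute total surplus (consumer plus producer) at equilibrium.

Total surplus = 12

Equilibrium: 72 - P = -132 + 2P gives P* = 68, Q* = 4.
Demand choke price: P = 72; supply starts at P = 66.
CS = ½(72 − 68)(4) = 8; PS = ½(68 − 66)(4) = 4.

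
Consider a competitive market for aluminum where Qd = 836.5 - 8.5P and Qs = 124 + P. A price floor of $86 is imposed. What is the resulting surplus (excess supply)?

Equilibrium price would be P* = 75, so the floor at 86 binds.
At P = 86: Qd = 105.5, Qs = 210.
Surplus = 210 − 105.5 = 104.5.

Surplus = 104.5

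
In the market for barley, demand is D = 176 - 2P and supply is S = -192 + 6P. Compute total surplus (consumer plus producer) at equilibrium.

Equilibrium: 176 - 2P = -192 + 6P gives P* = 46, Q* = 84.
Demand choke price: P = 88; supply starts at P = 32.
CS = ½(88 − 46)(84) = 1764; PS = ½(46 − 32)(84) = 588.

Total surplus = 2352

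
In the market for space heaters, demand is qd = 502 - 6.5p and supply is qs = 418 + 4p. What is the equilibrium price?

p* = 8

Set qd = qs: 502 - 6.5p = 418 + 4p.
84 = 10.5p, so p* = 8.
q* = 502 − 6.5(8) = 450.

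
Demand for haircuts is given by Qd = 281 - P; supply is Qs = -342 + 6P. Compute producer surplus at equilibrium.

Producer surplus = 3072

Equilibrium: 281 - P = -342 + 6P gives P* = 89, Q* = 192.
Supply starts at P = 57 (where Qs = 0).
PS = ½(89 − 57)(192) = 3072.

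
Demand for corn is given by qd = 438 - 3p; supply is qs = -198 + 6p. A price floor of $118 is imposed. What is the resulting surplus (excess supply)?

Surplus = 426

Equilibrium price would be p* = 212/3, so the floor at 118 binds.
At p = 118: qd = 84, qs = 510.
Surplus = 510 − 84 = 426.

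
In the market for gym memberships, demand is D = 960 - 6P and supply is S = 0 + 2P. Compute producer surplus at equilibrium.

Equilibrium: 960 - 6P = 0 + 2P gives P* = 120, Q* = 240.
Supply starts at P = 0 (where S = 0).
PS = ½(120 − 0)(240) = 14400.

Producer surplus = 14400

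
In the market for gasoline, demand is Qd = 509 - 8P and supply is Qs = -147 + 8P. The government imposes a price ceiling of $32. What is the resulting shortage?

Shortage = 144

Equilibrium price would be P* = 41, so the ceiling at 32 binds.
At P = 32: Qd = 509 − 8(32) = 253, Qs = -147 + 8(32) = 109.
Shortage = 253 − 109 = 144.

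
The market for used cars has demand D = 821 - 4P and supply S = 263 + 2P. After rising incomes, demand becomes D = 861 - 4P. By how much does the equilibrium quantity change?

ΔQ = 40/3

Original equilibrium: P* = 93, Q* = 449.
New equilibrium: 861 - 4P = 263 + 2P, so 598 = 6P and P' = 299/3; Q' = 861 − 4(299/3) = 1387/3.
Change in quantity: 1387/3 − 449 = 40/3.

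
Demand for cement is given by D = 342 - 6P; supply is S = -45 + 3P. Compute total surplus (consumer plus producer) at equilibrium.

Equilibrium: 342 - 6P = -45 + 3P gives P* = 43, Q* = 84.
Demand choke price: P = 57; supply starts at P = 15.
CS = ½(57 − 43)(84) = 588; PS = ½(43 − 15)(84) = 1176.

Total surplus = 1764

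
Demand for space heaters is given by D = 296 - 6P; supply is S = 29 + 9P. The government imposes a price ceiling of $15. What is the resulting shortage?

Shortage = 42

Equilibrium price would be P* = 17.8, so the ceiling at 15 binds.
At P = 15: D = 296 − 6(15) = 206, S = 29 + 9(15) = 164.
Shortage = 206 − 164 = 42.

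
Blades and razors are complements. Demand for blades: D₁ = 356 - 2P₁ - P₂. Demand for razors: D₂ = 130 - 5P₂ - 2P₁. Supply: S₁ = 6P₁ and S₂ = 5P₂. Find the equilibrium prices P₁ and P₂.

P₁ = 1715/39, P₂ = 164/39

Market 1: 356 - 2P₁ - P₂ = 6P₁ → 8P₁ + P₂ = 356.
Market 2: 10P₂ + 2P₁ = 130.
Eliminating P₂: 10×(1) − 1×(2) gives 78P₁ = 3430, so P₁ = 1715/39.
Back-substitute into (2): P₂ = (130 − 2×1715/39) / 10 = 164/39.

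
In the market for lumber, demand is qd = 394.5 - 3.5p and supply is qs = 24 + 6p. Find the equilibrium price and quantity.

Set qd = qs: 394.5 - 3.5p = 24 + 6p.
370.5 = 9.5p, so p* = 39.
q* = 394.5 − 3.5(39) = 258.

p* = 39, q* = 258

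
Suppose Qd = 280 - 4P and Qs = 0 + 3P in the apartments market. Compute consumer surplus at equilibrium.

Consumer surplus = 1800

Equilibrium: 280 - 4P = 0 + 3P gives P* = 40, Q* = 120.
Demand choke price (Qd = 0): P = 70.
CS = ½(70 − 40)(120) = 1800.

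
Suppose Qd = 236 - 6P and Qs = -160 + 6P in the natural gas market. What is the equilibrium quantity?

Set Qd = Qs: 236 - 6P = -160 + 6P.
396 = 12P, so P* = 33.
Q* = 236 − 6(33) = 38.

Q* = 38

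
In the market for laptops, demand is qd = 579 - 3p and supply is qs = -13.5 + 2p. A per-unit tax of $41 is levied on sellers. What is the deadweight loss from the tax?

Pre-tax equilibrium: p* = 118.5, q* = 223.5.
Tax on sellers shifts supply to qs = -13.5 + 2(p − 41) = -95.5 + 2p.
579 - 3p = -95.5 + 2p gives buyer price pb = 134.9; sellers receive ps = 134.9 − 41 = 93.9.
New quantity: q = 579 − 3(134.9) = 174.3.
DWL = ½ × 41 × (223.5 − 174.3) = 1008.6.

Deadweight loss = 1008.6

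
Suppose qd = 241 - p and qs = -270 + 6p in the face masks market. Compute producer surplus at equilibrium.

Equilibrium: 241 - p = -270 + 6p gives p* = 73, q* = 168.
Supply starts at p = 45 (where qs = 0).
PS = ½(73 − 45)(168) = 2352.

Producer surplus = 2352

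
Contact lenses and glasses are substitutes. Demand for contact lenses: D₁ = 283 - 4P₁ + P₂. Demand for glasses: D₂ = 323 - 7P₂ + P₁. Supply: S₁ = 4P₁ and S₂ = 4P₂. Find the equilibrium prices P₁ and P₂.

Market 1: 283 - 4P₁ + P₂ = 4P₁ → 8P₁ - P₂ = 283.
Market 2: 11P₂ - P₁ = 323.
Eliminating P₂: 11×(1) + 1×(2) gives 87P₁ = 3436, so P₁ = 3436/87.
Back-substitute into (2): P₂ = (323 + 1×3436/87) / 11 = 2867/87.

P₁ = 3436/87, P₂ = 2867/87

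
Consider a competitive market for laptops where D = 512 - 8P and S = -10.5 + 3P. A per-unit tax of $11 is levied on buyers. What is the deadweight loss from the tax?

Deadweight loss = 132

Pre-tax equilibrium: P* = 47.5, Q* = 132.
Tax on buyers shifts demand to D = 512 − 8(P + 11) = 424 - 8P.
424 - 8P = -10.5 + 3P gives seller price Ps = 39.5; buyers pay Pb = 39.5 + 11 = 50.5.
New quantity: Q = 512 − 8(50.5) = 108.
DWL = ½ × 11 × (132 − 108) = 132.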